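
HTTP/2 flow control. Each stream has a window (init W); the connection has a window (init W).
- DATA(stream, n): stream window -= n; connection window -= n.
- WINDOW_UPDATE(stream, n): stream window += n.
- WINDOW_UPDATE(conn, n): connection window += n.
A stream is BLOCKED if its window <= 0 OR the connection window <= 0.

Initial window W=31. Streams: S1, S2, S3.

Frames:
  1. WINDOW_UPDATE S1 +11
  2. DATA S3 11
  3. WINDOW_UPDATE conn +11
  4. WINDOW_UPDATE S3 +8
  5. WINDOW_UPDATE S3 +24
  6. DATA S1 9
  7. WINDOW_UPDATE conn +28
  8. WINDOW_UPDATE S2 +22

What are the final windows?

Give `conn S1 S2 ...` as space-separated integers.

Answer: 50 33 53 52

Derivation:
Op 1: conn=31 S1=42 S2=31 S3=31 blocked=[]
Op 2: conn=20 S1=42 S2=31 S3=20 blocked=[]
Op 3: conn=31 S1=42 S2=31 S3=20 blocked=[]
Op 4: conn=31 S1=42 S2=31 S3=28 blocked=[]
Op 5: conn=31 S1=42 S2=31 S3=52 blocked=[]
Op 6: conn=22 S1=33 S2=31 S3=52 blocked=[]
Op 7: conn=50 S1=33 S2=31 S3=52 blocked=[]
Op 8: conn=50 S1=33 S2=53 S3=52 blocked=[]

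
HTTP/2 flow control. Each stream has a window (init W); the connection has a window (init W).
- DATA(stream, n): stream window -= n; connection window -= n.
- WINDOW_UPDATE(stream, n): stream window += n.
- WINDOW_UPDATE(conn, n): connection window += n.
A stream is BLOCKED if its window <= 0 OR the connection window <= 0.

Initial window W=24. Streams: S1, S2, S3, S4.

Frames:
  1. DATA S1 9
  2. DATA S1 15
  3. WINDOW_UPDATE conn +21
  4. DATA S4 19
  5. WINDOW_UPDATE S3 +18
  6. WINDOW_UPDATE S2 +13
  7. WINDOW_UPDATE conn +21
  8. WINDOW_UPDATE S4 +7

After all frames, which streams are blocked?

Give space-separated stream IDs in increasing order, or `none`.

Answer: S1

Derivation:
Op 1: conn=15 S1=15 S2=24 S3=24 S4=24 blocked=[]
Op 2: conn=0 S1=0 S2=24 S3=24 S4=24 blocked=[1, 2, 3, 4]
Op 3: conn=21 S1=0 S2=24 S3=24 S4=24 blocked=[1]
Op 4: conn=2 S1=0 S2=24 S3=24 S4=5 blocked=[1]
Op 5: conn=2 S1=0 S2=24 S3=42 S4=5 blocked=[1]
Op 6: conn=2 S1=0 S2=37 S3=42 S4=5 blocked=[1]
Op 7: conn=23 S1=0 S2=37 S3=42 S4=5 blocked=[1]
Op 8: conn=23 S1=0 S2=37 S3=42 S4=12 blocked=[1]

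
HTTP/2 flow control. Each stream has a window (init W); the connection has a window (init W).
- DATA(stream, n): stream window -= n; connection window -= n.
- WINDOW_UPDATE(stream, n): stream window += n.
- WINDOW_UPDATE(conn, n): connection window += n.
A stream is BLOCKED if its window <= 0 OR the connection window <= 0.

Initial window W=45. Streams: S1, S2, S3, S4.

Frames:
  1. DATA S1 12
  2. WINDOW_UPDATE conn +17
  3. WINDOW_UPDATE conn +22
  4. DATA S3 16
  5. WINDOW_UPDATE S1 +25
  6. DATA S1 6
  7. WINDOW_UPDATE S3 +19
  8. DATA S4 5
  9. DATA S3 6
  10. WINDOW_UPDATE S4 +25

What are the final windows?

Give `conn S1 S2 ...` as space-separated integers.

Answer: 39 52 45 42 65

Derivation:
Op 1: conn=33 S1=33 S2=45 S3=45 S4=45 blocked=[]
Op 2: conn=50 S1=33 S2=45 S3=45 S4=45 blocked=[]
Op 3: conn=72 S1=33 S2=45 S3=45 S4=45 blocked=[]
Op 4: conn=56 S1=33 S2=45 S3=29 S4=45 blocked=[]
Op 5: conn=56 S1=58 S2=45 S3=29 S4=45 blocked=[]
Op 6: conn=50 S1=52 S2=45 S3=29 S4=45 blocked=[]
Op 7: conn=50 S1=52 S2=45 S3=48 S4=45 blocked=[]
Op 8: conn=45 S1=52 S2=45 S3=48 S4=40 blocked=[]
Op 9: conn=39 S1=52 S2=45 S3=42 S4=40 blocked=[]
Op 10: conn=39 S1=52 S2=45 S3=42 S4=65 blocked=[]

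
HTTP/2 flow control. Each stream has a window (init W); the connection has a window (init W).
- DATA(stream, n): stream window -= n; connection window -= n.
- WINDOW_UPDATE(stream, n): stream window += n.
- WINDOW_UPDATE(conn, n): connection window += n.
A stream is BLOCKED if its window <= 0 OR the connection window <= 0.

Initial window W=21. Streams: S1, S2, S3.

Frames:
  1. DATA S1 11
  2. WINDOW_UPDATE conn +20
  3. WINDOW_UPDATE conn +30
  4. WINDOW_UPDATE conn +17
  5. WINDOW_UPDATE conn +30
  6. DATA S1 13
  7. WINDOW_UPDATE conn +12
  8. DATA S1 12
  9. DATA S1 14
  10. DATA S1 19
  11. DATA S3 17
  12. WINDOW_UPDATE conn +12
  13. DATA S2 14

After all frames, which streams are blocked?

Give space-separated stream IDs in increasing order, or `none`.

Answer: S1

Derivation:
Op 1: conn=10 S1=10 S2=21 S3=21 blocked=[]
Op 2: conn=30 S1=10 S2=21 S3=21 blocked=[]
Op 3: conn=60 S1=10 S2=21 S3=21 blocked=[]
Op 4: conn=77 S1=10 S2=21 S3=21 blocked=[]
Op 5: conn=107 S1=10 S2=21 S3=21 blocked=[]
Op 6: conn=94 S1=-3 S2=21 S3=21 blocked=[1]
Op 7: conn=106 S1=-3 S2=21 S3=21 blocked=[1]
Op 8: conn=94 S1=-15 S2=21 S3=21 blocked=[1]
Op 9: conn=80 S1=-29 S2=21 S3=21 blocked=[1]
Op 10: conn=61 S1=-48 S2=21 S3=21 blocked=[1]
Op 11: conn=44 S1=-48 S2=21 S3=4 blocked=[1]
Op 12: conn=56 S1=-48 S2=21 S3=4 blocked=[1]
Op 13: conn=42 S1=-48 S2=7 S3=4 blocked=[1]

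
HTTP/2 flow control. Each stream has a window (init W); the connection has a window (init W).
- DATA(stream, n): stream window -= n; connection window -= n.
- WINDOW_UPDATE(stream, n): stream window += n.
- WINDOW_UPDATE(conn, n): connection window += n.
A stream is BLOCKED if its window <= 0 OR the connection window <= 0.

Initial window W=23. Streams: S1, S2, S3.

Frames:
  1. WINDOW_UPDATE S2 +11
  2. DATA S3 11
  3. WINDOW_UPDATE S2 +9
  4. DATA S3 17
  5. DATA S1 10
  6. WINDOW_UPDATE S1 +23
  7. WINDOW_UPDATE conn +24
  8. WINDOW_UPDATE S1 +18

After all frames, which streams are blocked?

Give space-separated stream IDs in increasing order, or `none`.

Answer: S3

Derivation:
Op 1: conn=23 S1=23 S2=34 S3=23 blocked=[]
Op 2: conn=12 S1=23 S2=34 S3=12 blocked=[]
Op 3: conn=12 S1=23 S2=43 S3=12 blocked=[]
Op 4: conn=-5 S1=23 S2=43 S3=-5 blocked=[1, 2, 3]
Op 5: conn=-15 S1=13 S2=43 S3=-5 blocked=[1, 2, 3]
Op 6: conn=-15 S1=36 S2=43 S3=-5 blocked=[1, 2, 3]
Op 7: conn=9 S1=36 S2=43 S3=-5 blocked=[3]
Op 8: conn=9 S1=54 S2=43 S3=-5 blocked=[3]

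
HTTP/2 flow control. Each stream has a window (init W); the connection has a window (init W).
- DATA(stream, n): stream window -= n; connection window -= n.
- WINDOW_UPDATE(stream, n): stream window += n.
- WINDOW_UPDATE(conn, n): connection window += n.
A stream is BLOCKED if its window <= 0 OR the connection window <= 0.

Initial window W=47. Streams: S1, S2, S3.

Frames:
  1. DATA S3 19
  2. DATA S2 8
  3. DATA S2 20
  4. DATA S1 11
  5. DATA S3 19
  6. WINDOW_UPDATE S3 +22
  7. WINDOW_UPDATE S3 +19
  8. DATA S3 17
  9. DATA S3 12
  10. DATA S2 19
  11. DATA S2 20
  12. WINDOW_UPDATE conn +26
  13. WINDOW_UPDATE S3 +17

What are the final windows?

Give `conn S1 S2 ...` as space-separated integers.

Answer: -72 36 -20 38

Derivation:
Op 1: conn=28 S1=47 S2=47 S3=28 blocked=[]
Op 2: conn=20 S1=47 S2=39 S3=28 blocked=[]
Op 3: conn=0 S1=47 S2=19 S3=28 blocked=[1, 2, 3]
Op 4: conn=-11 S1=36 S2=19 S3=28 blocked=[1, 2, 3]
Op 5: conn=-30 S1=36 S2=19 S3=9 blocked=[1, 2, 3]
Op 6: conn=-30 S1=36 S2=19 S3=31 blocked=[1, 2, 3]
Op 7: conn=-30 S1=36 S2=19 S3=50 blocked=[1, 2, 3]
Op 8: conn=-47 S1=36 S2=19 S3=33 blocked=[1, 2, 3]
Op 9: conn=-59 S1=36 S2=19 S3=21 blocked=[1, 2, 3]
Op 10: conn=-78 S1=36 S2=0 S3=21 blocked=[1, 2, 3]
Op 11: conn=-98 S1=36 S2=-20 S3=21 blocked=[1, 2, 3]
Op 12: conn=-72 S1=36 S2=-20 S3=21 blocked=[1, 2, 3]
Op 13: conn=-72 S1=36 S2=-20 S3=38 blocked=[1, 2, 3]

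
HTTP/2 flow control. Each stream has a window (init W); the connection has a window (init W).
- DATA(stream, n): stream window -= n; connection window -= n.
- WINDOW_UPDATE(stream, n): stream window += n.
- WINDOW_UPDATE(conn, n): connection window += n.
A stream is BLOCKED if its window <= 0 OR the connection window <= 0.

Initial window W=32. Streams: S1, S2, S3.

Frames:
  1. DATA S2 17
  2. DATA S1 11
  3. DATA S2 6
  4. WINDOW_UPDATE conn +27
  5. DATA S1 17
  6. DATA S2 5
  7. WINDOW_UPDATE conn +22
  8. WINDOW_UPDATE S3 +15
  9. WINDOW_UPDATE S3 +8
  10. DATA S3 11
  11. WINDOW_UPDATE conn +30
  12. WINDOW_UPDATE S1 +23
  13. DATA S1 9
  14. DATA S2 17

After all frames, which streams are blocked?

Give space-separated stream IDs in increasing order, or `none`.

Op 1: conn=15 S1=32 S2=15 S3=32 blocked=[]
Op 2: conn=4 S1=21 S2=15 S3=32 blocked=[]
Op 3: conn=-2 S1=21 S2=9 S3=32 blocked=[1, 2, 3]
Op 4: conn=25 S1=21 S2=9 S3=32 blocked=[]
Op 5: conn=8 S1=4 S2=9 S3=32 blocked=[]
Op 6: conn=3 S1=4 S2=4 S3=32 blocked=[]
Op 7: conn=25 S1=4 S2=4 S3=32 blocked=[]
Op 8: conn=25 S1=4 S2=4 S3=47 blocked=[]
Op 9: conn=25 S1=4 S2=4 S3=55 blocked=[]
Op 10: conn=14 S1=4 S2=4 S3=44 blocked=[]
Op 11: conn=44 S1=4 S2=4 S3=44 blocked=[]
Op 12: conn=44 S1=27 S2=4 S3=44 blocked=[]
Op 13: conn=35 S1=18 S2=4 S3=44 blocked=[]
Op 14: conn=18 S1=18 S2=-13 S3=44 blocked=[2]

Answer: S2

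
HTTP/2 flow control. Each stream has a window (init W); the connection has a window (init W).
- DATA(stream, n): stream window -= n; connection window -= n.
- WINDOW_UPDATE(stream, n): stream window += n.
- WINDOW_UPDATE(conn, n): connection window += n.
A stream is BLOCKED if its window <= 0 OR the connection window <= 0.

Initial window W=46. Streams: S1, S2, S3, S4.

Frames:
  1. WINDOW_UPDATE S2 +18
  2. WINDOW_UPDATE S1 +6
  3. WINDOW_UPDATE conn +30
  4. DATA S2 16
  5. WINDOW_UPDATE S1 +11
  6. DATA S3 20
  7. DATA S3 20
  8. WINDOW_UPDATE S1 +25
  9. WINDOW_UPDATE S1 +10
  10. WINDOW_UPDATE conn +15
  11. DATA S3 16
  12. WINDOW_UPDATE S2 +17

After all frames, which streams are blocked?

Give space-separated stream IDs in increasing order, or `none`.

Op 1: conn=46 S1=46 S2=64 S3=46 S4=46 blocked=[]
Op 2: conn=46 S1=52 S2=64 S3=46 S4=46 blocked=[]
Op 3: conn=76 S1=52 S2=64 S3=46 S4=46 blocked=[]
Op 4: conn=60 S1=52 S2=48 S3=46 S4=46 blocked=[]
Op 5: conn=60 S1=63 S2=48 S3=46 S4=46 blocked=[]
Op 6: conn=40 S1=63 S2=48 S3=26 S4=46 blocked=[]
Op 7: conn=20 S1=63 S2=48 S3=6 S4=46 blocked=[]
Op 8: conn=20 S1=88 S2=48 S3=6 S4=46 blocked=[]
Op 9: conn=20 S1=98 S2=48 S3=6 S4=46 blocked=[]
Op 10: conn=35 S1=98 S2=48 S3=6 S4=46 blocked=[]
Op 11: conn=19 S1=98 S2=48 S3=-10 S4=46 blocked=[3]
Op 12: conn=19 S1=98 S2=65 S3=-10 S4=46 blocked=[3]

Answer: S3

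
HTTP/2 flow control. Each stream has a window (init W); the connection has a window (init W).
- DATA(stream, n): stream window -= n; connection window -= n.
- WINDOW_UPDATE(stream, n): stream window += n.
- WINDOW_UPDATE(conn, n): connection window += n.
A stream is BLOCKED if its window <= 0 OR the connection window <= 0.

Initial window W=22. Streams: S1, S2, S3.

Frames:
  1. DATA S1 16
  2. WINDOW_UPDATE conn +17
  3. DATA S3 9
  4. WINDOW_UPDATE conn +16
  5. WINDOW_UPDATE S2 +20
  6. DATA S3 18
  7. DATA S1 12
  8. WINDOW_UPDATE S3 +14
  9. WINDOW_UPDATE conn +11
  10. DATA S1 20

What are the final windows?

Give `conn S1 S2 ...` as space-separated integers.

Op 1: conn=6 S1=6 S2=22 S3=22 blocked=[]
Op 2: conn=23 S1=6 S2=22 S3=22 blocked=[]
Op 3: conn=14 S1=6 S2=22 S3=13 blocked=[]
Op 4: conn=30 S1=6 S2=22 S3=13 blocked=[]
Op 5: conn=30 S1=6 S2=42 S3=13 blocked=[]
Op 6: conn=12 S1=6 S2=42 S3=-5 blocked=[3]
Op 7: conn=0 S1=-6 S2=42 S3=-5 blocked=[1, 2, 3]
Op 8: conn=0 S1=-6 S2=42 S3=9 blocked=[1, 2, 3]
Op 9: conn=11 S1=-6 S2=42 S3=9 blocked=[1]
Op 10: conn=-9 S1=-26 S2=42 S3=9 blocked=[1, 2, 3]

Answer: -9 -26 42 9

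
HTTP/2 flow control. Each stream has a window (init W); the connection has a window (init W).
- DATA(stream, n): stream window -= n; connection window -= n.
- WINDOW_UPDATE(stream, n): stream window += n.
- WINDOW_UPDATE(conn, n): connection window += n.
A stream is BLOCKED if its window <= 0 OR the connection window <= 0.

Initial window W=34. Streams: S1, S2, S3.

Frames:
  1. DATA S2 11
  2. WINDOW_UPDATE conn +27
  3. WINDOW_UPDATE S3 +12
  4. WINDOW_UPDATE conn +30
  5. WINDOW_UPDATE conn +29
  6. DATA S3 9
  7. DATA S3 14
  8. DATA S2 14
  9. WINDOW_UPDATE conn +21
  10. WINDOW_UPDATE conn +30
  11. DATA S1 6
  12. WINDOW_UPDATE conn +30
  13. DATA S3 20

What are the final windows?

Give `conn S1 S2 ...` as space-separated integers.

Op 1: conn=23 S1=34 S2=23 S3=34 blocked=[]
Op 2: conn=50 S1=34 S2=23 S3=34 blocked=[]
Op 3: conn=50 S1=34 S2=23 S3=46 blocked=[]
Op 4: conn=80 S1=34 S2=23 S3=46 blocked=[]
Op 5: conn=109 S1=34 S2=23 S3=46 blocked=[]
Op 6: conn=100 S1=34 S2=23 S3=37 blocked=[]
Op 7: conn=86 S1=34 S2=23 S3=23 blocked=[]
Op 8: conn=72 S1=34 S2=9 S3=23 blocked=[]
Op 9: conn=93 S1=34 S2=9 S3=23 blocked=[]
Op 10: conn=123 S1=34 S2=9 S3=23 blocked=[]
Op 11: conn=117 S1=28 S2=9 S3=23 blocked=[]
Op 12: conn=147 S1=28 S2=9 S3=23 blocked=[]
Op 13: conn=127 S1=28 S2=9 S3=3 blocked=[]

Answer: 127 28 9 3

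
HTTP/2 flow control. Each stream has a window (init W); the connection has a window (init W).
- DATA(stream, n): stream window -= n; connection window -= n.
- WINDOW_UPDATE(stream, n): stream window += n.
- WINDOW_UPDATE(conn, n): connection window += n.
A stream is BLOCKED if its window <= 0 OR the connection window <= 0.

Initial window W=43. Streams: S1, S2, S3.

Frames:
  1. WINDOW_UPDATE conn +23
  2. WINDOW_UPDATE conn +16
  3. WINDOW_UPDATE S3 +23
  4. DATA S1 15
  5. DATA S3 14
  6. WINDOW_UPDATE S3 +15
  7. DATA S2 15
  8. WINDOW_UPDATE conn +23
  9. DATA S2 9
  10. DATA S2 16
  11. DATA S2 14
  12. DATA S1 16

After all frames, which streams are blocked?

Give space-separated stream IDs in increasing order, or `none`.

Answer: S2

Derivation:
Op 1: conn=66 S1=43 S2=43 S3=43 blocked=[]
Op 2: conn=82 S1=43 S2=43 S3=43 blocked=[]
Op 3: conn=82 S1=43 S2=43 S3=66 blocked=[]
Op 4: conn=67 S1=28 S2=43 S3=66 blocked=[]
Op 5: conn=53 S1=28 S2=43 S3=52 blocked=[]
Op 6: conn=53 S1=28 S2=43 S3=67 blocked=[]
Op 7: conn=38 S1=28 S2=28 S3=67 blocked=[]
Op 8: conn=61 S1=28 S2=28 S3=67 blocked=[]
Op 9: conn=52 S1=28 S2=19 S3=67 blocked=[]
Op 10: conn=36 S1=28 S2=3 S3=67 blocked=[]
Op 11: conn=22 S1=28 S2=-11 S3=67 blocked=[2]
Op 12: conn=6 S1=12 S2=-11 S3=67 blocked=[2]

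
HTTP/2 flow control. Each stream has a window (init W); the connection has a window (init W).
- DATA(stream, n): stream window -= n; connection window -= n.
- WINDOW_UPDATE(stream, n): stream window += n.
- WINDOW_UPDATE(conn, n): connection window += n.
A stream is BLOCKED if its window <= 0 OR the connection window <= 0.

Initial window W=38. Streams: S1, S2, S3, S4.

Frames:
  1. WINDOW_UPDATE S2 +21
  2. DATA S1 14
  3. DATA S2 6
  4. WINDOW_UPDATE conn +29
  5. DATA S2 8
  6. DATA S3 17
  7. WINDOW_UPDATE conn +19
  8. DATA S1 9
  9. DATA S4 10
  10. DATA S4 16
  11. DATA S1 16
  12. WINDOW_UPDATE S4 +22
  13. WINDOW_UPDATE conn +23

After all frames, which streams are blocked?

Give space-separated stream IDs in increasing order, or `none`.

Answer: S1

Derivation:
Op 1: conn=38 S1=38 S2=59 S3=38 S4=38 blocked=[]
Op 2: conn=24 S1=24 S2=59 S3=38 S4=38 blocked=[]
Op 3: conn=18 S1=24 S2=53 S3=38 S4=38 blocked=[]
Op 4: conn=47 S1=24 S2=53 S3=38 S4=38 blocked=[]
Op 5: conn=39 S1=24 S2=45 S3=38 S4=38 blocked=[]
Op 6: conn=22 S1=24 S2=45 S3=21 S4=38 blocked=[]
Op 7: conn=41 S1=24 S2=45 S3=21 S4=38 blocked=[]
Op 8: conn=32 S1=15 S2=45 S3=21 S4=38 blocked=[]
Op 9: conn=22 S1=15 S2=45 S3=21 S4=28 blocked=[]
Op 10: conn=6 S1=15 S2=45 S3=21 S4=12 blocked=[]
Op 11: conn=-10 S1=-1 S2=45 S3=21 S4=12 blocked=[1, 2, 3, 4]
Op 12: conn=-10 S1=-1 S2=45 S3=21 S4=34 blocked=[1, 2, 3, 4]
Op 13: conn=13 S1=-1 S2=45 S3=21 S4=34 blocked=[1]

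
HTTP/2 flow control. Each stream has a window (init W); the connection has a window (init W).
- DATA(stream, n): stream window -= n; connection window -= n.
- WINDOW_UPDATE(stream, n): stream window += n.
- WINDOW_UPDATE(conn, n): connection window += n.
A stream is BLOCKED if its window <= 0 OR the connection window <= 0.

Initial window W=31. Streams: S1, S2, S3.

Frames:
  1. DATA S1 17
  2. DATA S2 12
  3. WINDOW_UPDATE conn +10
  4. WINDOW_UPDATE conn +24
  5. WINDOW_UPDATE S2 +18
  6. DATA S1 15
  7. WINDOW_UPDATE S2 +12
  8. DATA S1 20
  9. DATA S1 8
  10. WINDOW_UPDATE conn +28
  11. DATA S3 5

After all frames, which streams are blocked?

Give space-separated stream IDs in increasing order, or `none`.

Answer: S1

Derivation:
Op 1: conn=14 S1=14 S2=31 S3=31 blocked=[]
Op 2: conn=2 S1=14 S2=19 S3=31 blocked=[]
Op 3: conn=12 S1=14 S2=19 S3=31 blocked=[]
Op 4: conn=36 S1=14 S2=19 S3=31 blocked=[]
Op 5: conn=36 S1=14 S2=37 S3=31 blocked=[]
Op 6: conn=21 S1=-1 S2=37 S3=31 blocked=[1]
Op 7: conn=21 S1=-1 S2=49 S3=31 blocked=[1]
Op 8: conn=1 S1=-21 S2=49 S3=31 blocked=[1]
Op 9: conn=-7 S1=-29 S2=49 S3=31 blocked=[1, 2, 3]
Op 10: conn=21 S1=-29 S2=49 S3=31 blocked=[1]
Op 11: conn=16 S1=-29 S2=49 S3=26 blocked=[1]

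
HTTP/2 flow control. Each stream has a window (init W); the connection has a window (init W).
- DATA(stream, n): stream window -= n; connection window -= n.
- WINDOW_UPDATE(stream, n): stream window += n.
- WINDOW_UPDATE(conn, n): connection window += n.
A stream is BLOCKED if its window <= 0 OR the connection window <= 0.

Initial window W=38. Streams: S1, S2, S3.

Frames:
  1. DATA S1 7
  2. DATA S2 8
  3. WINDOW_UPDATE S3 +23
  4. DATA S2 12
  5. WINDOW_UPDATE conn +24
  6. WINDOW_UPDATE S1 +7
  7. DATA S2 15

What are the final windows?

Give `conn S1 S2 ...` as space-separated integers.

Answer: 20 38 3 61

Derivation:
Op 1: conn=31 S1=31 S2=38 S3=38 blocked=[]
Op 2: conn=23 S1=31 S2=30 S3=38 blocked=[]
Op 3: conn=23 S1=31 S2=30 S3=61 blocked=[]
Op 4: conn=11 S1=31 S2=18 S3=61 blocked=[]
Op 5: conn=35 S1=31 S2=18 S3=61 blocked=[]
Op 6: conn=35 S1=38 S2=18 S3=61 blocked=[]
Op 7: conn=20 S1=38 S2=3 S3=61 blocked=[]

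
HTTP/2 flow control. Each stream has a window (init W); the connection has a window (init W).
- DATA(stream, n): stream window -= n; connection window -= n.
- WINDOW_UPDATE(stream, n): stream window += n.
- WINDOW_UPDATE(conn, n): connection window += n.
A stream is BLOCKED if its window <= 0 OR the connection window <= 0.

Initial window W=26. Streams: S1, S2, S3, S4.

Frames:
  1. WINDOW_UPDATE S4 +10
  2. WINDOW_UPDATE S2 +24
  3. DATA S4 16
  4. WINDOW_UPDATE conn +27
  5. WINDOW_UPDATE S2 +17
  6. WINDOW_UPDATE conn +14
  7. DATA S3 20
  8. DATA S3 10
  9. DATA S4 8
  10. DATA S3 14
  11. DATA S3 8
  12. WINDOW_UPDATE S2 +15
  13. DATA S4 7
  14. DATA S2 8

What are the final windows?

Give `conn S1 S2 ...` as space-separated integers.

Answer: -24 26 74 -26 5

Derivation:
Op 1: conn=26 S1=26 S2=26 S3=26 S4=36 blocked=[]
Op 2: conn=26 S1=26 S2=50 S3=26 S4=36 blocked=[]
Op 3: conn=10 S1=26 S2=50 S3=26 S4=20 blocked=[]
Op 4: conn=37 S1=26 S2=50 S3=26 S4=20 blocked=[]
Op 5: conn=37 S1=26 S2=67 S3=26 S4=20 blocked=[]
Op 6: conn=51 S1=26 S2=67 S3=26 S4=20 blocked=[]
Op 7: conn=31 S1=26 S2=67 S3=6 S4=20 blocked=[]
Op 8: conn=21 S1=26 S2=67 S3=-4 S4=20 blocked=[3]
Op 9: conn=13 S1=26 S2=67 S3=-4 S4=12 blocked=[3]
Op 10: conn=-1 S1=26 S2=67 S3=-18 S4=12 blocked=[1, 2, 3, 4]
Op 11: conn=-9 S1=26 S2=67 S3=-26 S4=12 blocked=[1, 2, 3, 4]
Op 12: conn=-9 S1=26 S2=82 S3=-26 S4=12 blocked=[1, 2, 3, 4]
Op 13: conn=-16 S1=26 S2=82 S3=-26 S4=5 blocked=[1, 2, 3, 4]
Op 14: conn=-24 S1=26 S2=74 S3=-26 S4=5 blocked=[1, 2, 3, 4]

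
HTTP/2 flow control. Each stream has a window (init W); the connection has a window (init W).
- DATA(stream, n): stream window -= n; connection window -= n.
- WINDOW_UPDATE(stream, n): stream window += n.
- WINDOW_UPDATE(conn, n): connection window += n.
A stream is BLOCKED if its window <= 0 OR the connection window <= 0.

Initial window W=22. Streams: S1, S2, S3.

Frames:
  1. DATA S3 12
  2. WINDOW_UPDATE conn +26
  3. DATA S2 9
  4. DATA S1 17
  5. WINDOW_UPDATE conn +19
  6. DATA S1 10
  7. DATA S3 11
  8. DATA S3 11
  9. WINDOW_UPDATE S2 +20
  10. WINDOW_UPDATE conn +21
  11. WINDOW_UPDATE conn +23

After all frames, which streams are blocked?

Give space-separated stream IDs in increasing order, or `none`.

Answer: S1 S3

Derivation:
Op 1: conn=10 S1=22 S2=22 S3=10 blocked=[]
Op 2: conn=36 S1=22 S2=22 S3=10 blocked=[]
Op 3: conn=27 S1=22 S2=13 S3=10 blocked=[]
Op 4: conn=10 S1=5 S2=13 S3=10 blocked=[]
Op 5: conn=29 S1=5 S2=13 S3=10 blocked=[]
Op 6: conn=19 S1=-5 S2=13 S3=10 blocked=[1]
Op 7: conn=8 S1=-5 S2=13 S3=-1 blocked=[1, 3]
Op 8: conn=-3 S1=-5 S2=13 S3=-12 blocked=[1, 2, 3]
Op 9: conn=-3 S1=-5 S2=33 S3=-12 blocked=[1, 2, 3]
Op 10: conn=18 S1=-5 S2=33 S3=-12 blocked=[1, 3]
Op 11: conn=41 S1=-5 S2=33 S3=-12 blocked=[1, 3]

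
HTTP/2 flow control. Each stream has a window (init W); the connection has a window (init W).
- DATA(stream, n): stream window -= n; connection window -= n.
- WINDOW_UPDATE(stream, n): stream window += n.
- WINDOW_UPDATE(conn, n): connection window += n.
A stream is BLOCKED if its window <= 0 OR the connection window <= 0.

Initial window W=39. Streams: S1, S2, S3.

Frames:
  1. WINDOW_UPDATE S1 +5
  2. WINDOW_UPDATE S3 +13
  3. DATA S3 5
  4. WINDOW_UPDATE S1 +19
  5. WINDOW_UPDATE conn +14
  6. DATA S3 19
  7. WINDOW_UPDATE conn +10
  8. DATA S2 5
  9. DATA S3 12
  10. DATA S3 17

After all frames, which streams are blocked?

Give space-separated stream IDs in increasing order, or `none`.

Answer: S3

Derivation:
Op 1: conn=39 S1=44 S2=39 S3=39 blocked=[]
Op 2: conn=39 S1=44 S2=39 S3=52 blocked=[]
Op 3: conn=34 S1=44 S2=39 S3=47 blocked=[]
Op 4: conn=34 S1=63 S2=39 S3=47 blocked=[]
Op 5: conn=48 S1=63 S2=39 S3=47 blocked=[]
Op 6: conn=29 S1=63 S2=39 S3=28 blocked=[]
Op 7: conn=39 S1=63 S2=39 S3=28 blocked=[]
Op 8: conn=34 S1=63 S2=34 S3=28 blocked=[]
Op 9: conn=22 S1=63 S2=34 S3=16 blocked=[]
Op 10: conn=5 S1=63 S2=34 S3=-1 blocked=[3]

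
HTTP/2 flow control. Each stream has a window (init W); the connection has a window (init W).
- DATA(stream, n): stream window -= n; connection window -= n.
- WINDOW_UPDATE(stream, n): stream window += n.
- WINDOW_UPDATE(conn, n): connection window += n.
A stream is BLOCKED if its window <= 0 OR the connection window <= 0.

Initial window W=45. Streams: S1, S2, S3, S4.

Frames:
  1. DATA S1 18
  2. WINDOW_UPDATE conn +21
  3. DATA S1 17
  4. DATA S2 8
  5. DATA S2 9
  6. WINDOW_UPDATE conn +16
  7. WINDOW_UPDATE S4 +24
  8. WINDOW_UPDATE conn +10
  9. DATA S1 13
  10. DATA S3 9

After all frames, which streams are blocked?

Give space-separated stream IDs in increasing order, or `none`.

Answer: S1

Derivation:
Op 1: conn=27 S1=27 S2=45 S3=45 S4=45 blocked=[]
Op 2: conn=48 S1=27 S2=45 S3=45 S4=45 blocked=[]
Op 3: conn=31 S1=10 S2=45 S3=45 S4=45 blocked=[]
Op 4: conn=23 S1=10 S2=37 S3=45 S4=45 blocked=[]
Op 5: conn=14 S1=10 S2=28 S3=45 S4=45 blocked=[]
Op 6: conn=30 S1=10 S2=28 S3=45 S4=45 blocked=[]
Op 7: conn=30 S1=10 S2=28 S3=45 S4=69 blocked=[]
Op 8: conn=40 S1=10 S2=28 S3=45 S4=69 blocked=[]
Op 9: conn=27 S1=-3 S2=28 S3=45 S4=69 blocked=[1]
Op 10: conn=18 S1=-3 S2=28 S3=36 S4=69 blocked=[1]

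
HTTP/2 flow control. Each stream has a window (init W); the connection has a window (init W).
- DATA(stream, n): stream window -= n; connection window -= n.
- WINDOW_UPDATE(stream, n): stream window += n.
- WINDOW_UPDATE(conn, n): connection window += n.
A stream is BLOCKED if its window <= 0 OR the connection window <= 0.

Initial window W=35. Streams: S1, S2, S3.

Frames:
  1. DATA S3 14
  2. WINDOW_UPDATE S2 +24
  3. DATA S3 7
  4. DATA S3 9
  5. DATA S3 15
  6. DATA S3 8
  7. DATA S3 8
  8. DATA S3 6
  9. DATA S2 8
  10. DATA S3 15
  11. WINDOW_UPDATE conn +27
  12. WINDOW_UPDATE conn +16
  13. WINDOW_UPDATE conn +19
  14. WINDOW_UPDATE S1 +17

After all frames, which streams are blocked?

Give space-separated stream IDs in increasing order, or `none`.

Op 1: conn=21 S1=35 S2=35 S3=21 blocked=[]
Op 2: conn=21 S1=35 S2=59 S3=21 blocked=[]
Op 3: conn=14 S1=35 S2=59 S3=14 blocked=[]
Op 4: conn=5 S1=35 S2=59 S3=5 blocked=[]
Op 5: conn=-10 S1=35 S2=59 S3=-10 blocked=[1, 2, 3]
Op 6: conn=-18 S1=35 S2=59 S3=-18 blocked=[1, 2, 3]
Op 7: conn=-26 S1=35 S2=59 S3=-26 blocked=[1, 2, 3]
Op 8: conn=-32 S1=35 S2=59 S3=-32 blocked=[1, 2, 3]
Op 9: conn=-40 S1=35 S2=51 S3=-32 blocked=[1, 2, 3]
Op 10: conn=-55 S1=35 S2=51 S3=-47 blocked=[1, 2, 3]
Op 11: conn=-28 S1=35 S2=51 S3=-47 blocked=[1, 2, 3]
Op 12: conn=-12 S1=35 S2=51 S3=-47 blocked=[1, 2, 3]
Op 13: conn=7 S1=35 S2=51 S3=-47 blocked=[3]
Op 14: conn=7 S1=52 S2=51 S3=-47 blocked=[3]

Answer: S3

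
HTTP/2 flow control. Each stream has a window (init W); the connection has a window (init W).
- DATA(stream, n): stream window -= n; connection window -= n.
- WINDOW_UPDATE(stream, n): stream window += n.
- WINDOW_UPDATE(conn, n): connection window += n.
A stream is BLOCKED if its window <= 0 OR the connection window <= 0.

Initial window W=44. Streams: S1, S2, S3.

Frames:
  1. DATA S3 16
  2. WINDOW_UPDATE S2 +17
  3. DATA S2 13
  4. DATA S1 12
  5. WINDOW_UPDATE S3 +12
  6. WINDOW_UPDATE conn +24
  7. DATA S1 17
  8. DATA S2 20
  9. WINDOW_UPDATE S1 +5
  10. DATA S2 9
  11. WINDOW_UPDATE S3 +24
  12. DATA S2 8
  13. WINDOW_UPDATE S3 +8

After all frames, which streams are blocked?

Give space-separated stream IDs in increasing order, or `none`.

Op 1: conn=28 S1=44 S2=44 S3=28 blocked=[]
Op 2: conn=28 S1=44 S2=61 S3=28 blocked=[]
Op 3: conn=15 S1=44 S2=48 S3=28 blocked=[]
Op 4: conn=3 S1=32 S2=48 S3=28 blocked=[]
Op 5: conn=3 S1=32 S2=48 S3=40 blocked=[]
Op 6: conn=27 S1=32 S2=48 S3=40 blocked=[]
Op 7: conn=10 S1=15 S2=48 S3=40 blocked=[]
Op 8: conn=-10 S1=15 S2=28 S3=40 blocked=[1, 2, 3]
Op 9: conn=-10 S1=20 S2=28 S3=40 blocked=[1, 2, 3]
Op 10: conn=-19 S1=20 S2=19 S3=40 blocked=[1, 2, 3]
Op 11: conn=-19 S1=20 S2=19 S3=64 blocked=[1, 2, 3]
Op 12: conn=-27 S1=20 S2=11 S3=64 blocked=[1, 2, 3]
Op 13: conn=-27 S1=20 S2=11 S3=72 blocked=[1, 2, 3]

Answer: S1 S2 S3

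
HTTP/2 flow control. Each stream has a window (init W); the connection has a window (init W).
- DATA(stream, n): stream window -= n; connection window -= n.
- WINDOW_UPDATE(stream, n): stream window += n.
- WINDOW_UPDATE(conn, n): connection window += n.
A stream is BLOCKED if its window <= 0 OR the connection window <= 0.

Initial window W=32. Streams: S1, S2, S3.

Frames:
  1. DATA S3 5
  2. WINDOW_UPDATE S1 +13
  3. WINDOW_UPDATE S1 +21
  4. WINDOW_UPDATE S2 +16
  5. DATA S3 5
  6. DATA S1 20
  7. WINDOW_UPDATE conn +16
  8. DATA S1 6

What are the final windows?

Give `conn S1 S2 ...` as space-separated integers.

Op 1: conn=27 S1=32 S2=32 S3=27 blocked=[]
Op 2: conn=27 S1=45 S2=32 S3=27 blocked=[]
Op 3: conn=27 S1=66 S2=32 S3=27 blocked=[]
Op 4: conn=27 S1=66 S2=48 S3=27 blocked=[]
Op 5: conn=22 S1=66 S2=48 S3=22 blocked=[]
Op 6: conn=2 S1=46 S2=48 S3=22 blocked=[]
Op 7: conn=18 S1=46 S2=48 S3=22 blocked=[]
Op 8: conn=12 S1=40 S2=48 S3=22 blocked=[]

Answer: 12 40 48 22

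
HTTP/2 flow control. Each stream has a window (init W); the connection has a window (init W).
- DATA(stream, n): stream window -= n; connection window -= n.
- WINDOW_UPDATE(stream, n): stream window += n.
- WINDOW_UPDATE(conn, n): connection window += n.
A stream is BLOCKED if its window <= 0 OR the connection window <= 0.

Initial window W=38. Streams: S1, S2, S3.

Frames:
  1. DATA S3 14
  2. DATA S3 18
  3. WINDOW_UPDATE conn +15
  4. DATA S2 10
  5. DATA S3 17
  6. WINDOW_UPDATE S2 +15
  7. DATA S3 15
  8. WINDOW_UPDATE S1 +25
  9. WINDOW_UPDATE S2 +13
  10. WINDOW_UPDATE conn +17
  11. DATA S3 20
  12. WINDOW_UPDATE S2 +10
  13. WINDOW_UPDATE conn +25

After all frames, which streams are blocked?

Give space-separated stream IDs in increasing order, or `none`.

Op 1: conn=24 S1=38 S2=38 S3=24 blocked=[]
Op 2: conn=6 S1=38 S2=38 S3=6 blocked=[]
Op 3: conn=21 S1=38 S2=38 S3=6 blocked=[]
Op 4: conn=11 S1=38 S2=28 S3=6 blocked=[]
Op 5: conn=-6 S1=38 S2=28 S3=-11 blocked=[1, 2, 3]
Op 6: conn=-6 S1=38 S2=43 S3=-11 blocked=[1, 2, 3]
Op 7: conn=-21 S1=38 S2=43 S3=-26 blocked=[1, 2, 3]
Op 8: conn=-21 S1=63 S2=43 S3=-26 blocked=[1, 2, 3]
Op 9: conn=-21 S1=63 S2=56 S3=-26 blocked=[1, 2, 3]
Op 10: conn=-4 S1=63 S2=56 S3=-26 blocked=[1, 2, 3]
Op 11: conn=-24 S1=63 S2=56 S3=-46 blocked=[1, 2, 3]
Op 12: conn=-24 S1=63 S2=66 S3=-46 blocked=[1, 2, 3]
Op 13: conn=1 S1=63 S2=66 S3=-46 blocked=[3]

Answer: S3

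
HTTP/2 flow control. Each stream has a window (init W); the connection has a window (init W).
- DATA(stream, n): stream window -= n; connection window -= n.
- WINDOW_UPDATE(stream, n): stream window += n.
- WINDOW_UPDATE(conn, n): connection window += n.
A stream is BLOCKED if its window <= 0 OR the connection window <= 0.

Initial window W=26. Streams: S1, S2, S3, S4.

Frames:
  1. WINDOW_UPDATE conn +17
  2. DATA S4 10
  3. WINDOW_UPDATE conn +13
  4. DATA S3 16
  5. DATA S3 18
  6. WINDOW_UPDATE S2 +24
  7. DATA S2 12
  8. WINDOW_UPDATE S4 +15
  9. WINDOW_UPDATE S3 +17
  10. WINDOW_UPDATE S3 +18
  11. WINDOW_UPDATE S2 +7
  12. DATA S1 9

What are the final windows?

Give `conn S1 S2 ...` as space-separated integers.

Answer: -9 17 45 27 31

Derivation:
Op 1: conn=43 S1=26 S2=26 S3=26 S4=26 blocked=[]
Op 2: conn=33 S1=26 S2=26 S3=26 S4=16 blocked=[]
Op 3: conn=46 S1=26 S2=26 S3=26 S4=16 blocked=[]
Op 4: conn=30 S1=26 S2=26 S3=10 S4=16 blocked=[]
Op 5: conn=12 S1=26 S2=26 S3=-8 S4=16 blocked=[3]
Op 6: conn=12 S1=26 S2=50 S3=-8 S4=16 blocked=[3]
Op 7: conn=0 S1=26 S2=38 S3=-8 S4=16 blocked=[1, 2, 3, 4]
Op 8: conn=0 S1=26 S2=38 S3=-8 S4=31 blocked=[1, 2, 3, 4]
Op 9: conn=0 S1=26 S2=38 S3=9 S4=31 blocked=[1, 2, 3, 4]
Op 10: conn=0 S1=26 S2=38 S3=27 S4=31 blocked=[1, 2, 3, 4]
Op 11: conn=0 S1=26 S2=45 S3=27 S4=31 blocked=[1, 2, 3, 4]
Op 12: conn=-9 S1=17 S2=45 S3=27 S4=31 blocked=[1, 2, 3, 4]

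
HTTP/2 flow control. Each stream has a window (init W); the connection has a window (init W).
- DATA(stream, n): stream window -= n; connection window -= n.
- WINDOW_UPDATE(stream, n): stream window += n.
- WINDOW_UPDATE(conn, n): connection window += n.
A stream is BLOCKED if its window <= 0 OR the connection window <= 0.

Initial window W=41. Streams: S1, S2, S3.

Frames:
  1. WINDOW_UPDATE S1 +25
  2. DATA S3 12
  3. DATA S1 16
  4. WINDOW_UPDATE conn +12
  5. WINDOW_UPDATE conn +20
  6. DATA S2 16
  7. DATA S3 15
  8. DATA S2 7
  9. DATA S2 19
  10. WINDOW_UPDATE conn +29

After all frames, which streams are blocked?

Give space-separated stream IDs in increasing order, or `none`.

Op 1: conn=41 S1=66 S2=41 S3=41 blocked=[]
Op 2: conn=29 S1=66 S2=41 S3=29 blocked=[]
Op 3: conn=13 S1=50 S2=41 S3=29 blocked=[]
Op 4: conn=25 S1=50 S2=41 S3=29 blocked=[]
Op 5: conn=45 S1=50 S2=41 S3=29 blocked=[]
Op 6: conn=29 S1=50 S2=25 S3=29 blocked=[]
Op 7: conn=14 S1=50 S2=25 S3=14 blocked=[]
Op 8: conn=7 S1=50 S2=18 S3=14 blocked=[]
Op 9: conn=-12 S1=50 S2=-1 S3=14 blocked=[1, 2, 3]
Op 10: conn=17 S1=50 S2=-1 S3=14 blocked=[2]

Answer: S2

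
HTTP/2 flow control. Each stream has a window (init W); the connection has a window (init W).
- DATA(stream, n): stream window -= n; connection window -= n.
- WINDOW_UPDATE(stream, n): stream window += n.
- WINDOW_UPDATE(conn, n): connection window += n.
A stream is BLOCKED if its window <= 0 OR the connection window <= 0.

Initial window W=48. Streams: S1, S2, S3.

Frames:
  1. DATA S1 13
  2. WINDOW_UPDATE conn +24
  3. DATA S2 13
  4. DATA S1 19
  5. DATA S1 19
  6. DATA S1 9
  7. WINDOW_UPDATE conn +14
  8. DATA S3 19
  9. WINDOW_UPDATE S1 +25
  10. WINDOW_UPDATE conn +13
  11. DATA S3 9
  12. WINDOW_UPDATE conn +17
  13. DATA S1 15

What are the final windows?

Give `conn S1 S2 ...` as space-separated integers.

Answer: 0 -2 35 20

Derivation:
Op 1: conn=35 S1=35 S2=48 S3=48 blocked=[]
Op 2: conn=59 S1=35 S2=48 S3=48 blocked=[]
Op 3: conn=46 S1=35 S2=35 S3=48 blocked=[]
Op 4: conn=27 S1=16 S2=35 S3=48 blocked=[]
Op 5: conn=8 S1=-3 S2=35 S3=48 blocked=[1]
Op 6: conn=-1 S1=-12 S2=35 S3=48 blocked=[1, 2, 3]
Op 7: conn=13 S1=-12 S2=35 S3=48 blocked=[1]
Op 8: conn=-6 S1=-12 S2=35 S3=29 blocked=[1, 2, 3]
Op 9: conn=-6 S1=13 S2=35 S3=29 blocked=[1, 2, 3]
Op 10: conn=7 S1=13 S2=35 S3=29 blocked=[]
Op 11: conn=-2 S1=13 S2=35 S3=20 blocked=[1, 2, 3]
Op 12: conn=15 S1=13 S2=35 S3=20 blocked=[]
Op 13: conn=0 S1=-2 S2=35 S3=20 blocked=[1, 2, 3]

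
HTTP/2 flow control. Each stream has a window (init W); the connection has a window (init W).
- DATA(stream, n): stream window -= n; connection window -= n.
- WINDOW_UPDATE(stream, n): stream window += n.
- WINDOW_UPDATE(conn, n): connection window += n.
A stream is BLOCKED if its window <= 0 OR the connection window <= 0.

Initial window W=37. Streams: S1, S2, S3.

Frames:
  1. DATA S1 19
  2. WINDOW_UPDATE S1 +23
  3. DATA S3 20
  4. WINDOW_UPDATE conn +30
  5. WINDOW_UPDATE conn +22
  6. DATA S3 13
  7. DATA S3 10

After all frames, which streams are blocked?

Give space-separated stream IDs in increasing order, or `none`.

Answer: S3

Derivation:
Op 1: conn=18 S1=18 S2=37 S3=37 blocked=[]
Op 2: conn=18 S1=41 S2=37 S3=37 blocked=[]
Op 3: conn=-2 S1=41 S2=37 S3=17 blocked=[1, 2, 3]
Op 4: conn=28 S1=41 S2=37 S3=17 blocked=[]
Op 5: conn=50 S1=41 S2=37 S3=17 blocked=[]
Op 6: conn=37 S1=41 S2=37 S3=4 blocked=[]
Op 7: conn=27 S1=41 S2=37 S3=-6 blocked=[3]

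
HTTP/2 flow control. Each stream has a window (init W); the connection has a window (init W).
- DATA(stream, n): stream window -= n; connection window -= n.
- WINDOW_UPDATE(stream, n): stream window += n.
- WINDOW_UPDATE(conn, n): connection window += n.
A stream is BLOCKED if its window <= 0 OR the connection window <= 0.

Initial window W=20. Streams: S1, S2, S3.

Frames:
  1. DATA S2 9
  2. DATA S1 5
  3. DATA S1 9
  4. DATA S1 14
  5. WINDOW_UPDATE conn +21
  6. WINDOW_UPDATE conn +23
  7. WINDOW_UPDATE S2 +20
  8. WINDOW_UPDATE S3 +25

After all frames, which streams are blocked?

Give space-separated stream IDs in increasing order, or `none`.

Answer: S1

Derivation:
Op 1: conn=11 S1=20 S2=11 S3=20 blocked=[]
Op 2: conn=6 S1=15 S2=11 S3=20 blocked=[]
Op 3: conn=-3 S1=6 S2=11 S3=20 blocked=[1, 2, 3]
Op 4: conn=-17 S1=-8 S2=11 S3=20 blocked=[1, 2, 3]
Op 5: conn=4 S1=-8 S2=11 S3=20 blocked=[1]
Op 6: conn=27 S1=-8 S2=11 S3=20 blocked=[1]
Op 7: conn=27 S1=-8 S2=31 S3=20 blocked=[1]
Op 8: conn=27 S1=-8 S2=31 S3=45 blocked=[1]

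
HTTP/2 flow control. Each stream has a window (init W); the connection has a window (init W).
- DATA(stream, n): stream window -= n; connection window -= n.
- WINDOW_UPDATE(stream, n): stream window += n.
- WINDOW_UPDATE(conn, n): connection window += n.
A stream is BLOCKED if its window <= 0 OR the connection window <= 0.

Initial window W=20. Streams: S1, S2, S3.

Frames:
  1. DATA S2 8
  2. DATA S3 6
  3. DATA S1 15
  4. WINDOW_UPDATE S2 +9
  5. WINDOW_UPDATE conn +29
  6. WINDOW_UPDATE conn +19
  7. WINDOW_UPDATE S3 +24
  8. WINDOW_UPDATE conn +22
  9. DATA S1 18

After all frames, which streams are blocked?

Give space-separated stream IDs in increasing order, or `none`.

Answer: S1

Derivation:
Op 1: conn=12 S1=20 S2=12 S3=20 blocked=[]
Op 2: conn=6 S1=20 S2=12 S3=14 blocked=[]
Op 3: conn=-9 S1=5 S2=12 S3=14 blocked=[1, 2, 3]
Op 4: conn=-9 S1=5 S2=21 S3=14 blocked=[1, 2, 3]
Op 5: conn=20 S1=5 S2=21 S3=14 blocked=[]
Op 6: conn=39 S1=5 S2=21 S3=14 blocked=[]
Op 7: conn=39 S1=5 S2=21 S3=38 blocked=[]
Op 8: conn=61 S1=5 S2=21 S3=38 blocked=[]
Op 9: conn=43 S1=-13 S2=21 S3=38 blocked=[1]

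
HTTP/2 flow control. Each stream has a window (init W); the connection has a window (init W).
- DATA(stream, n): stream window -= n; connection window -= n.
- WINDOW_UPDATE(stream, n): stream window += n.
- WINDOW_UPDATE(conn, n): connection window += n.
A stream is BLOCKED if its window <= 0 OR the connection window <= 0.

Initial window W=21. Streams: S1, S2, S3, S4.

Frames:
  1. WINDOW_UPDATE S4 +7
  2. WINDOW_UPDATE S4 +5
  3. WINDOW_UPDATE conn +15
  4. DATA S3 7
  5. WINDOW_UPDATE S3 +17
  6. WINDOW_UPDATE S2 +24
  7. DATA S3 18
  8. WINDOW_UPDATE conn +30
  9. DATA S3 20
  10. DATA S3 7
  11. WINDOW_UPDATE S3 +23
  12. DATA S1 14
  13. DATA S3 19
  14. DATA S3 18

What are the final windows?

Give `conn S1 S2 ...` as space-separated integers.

Op 1: conn=21 S1=21 S2=21 S3=21 S4=28 blocked=[]
Op 2: conn=21 S1=21 S2=21 S3=21 S4=33 blocked=[]
Op 3: conn=36 S1=21 S2=21 S3=21 S4=33 blocked=[]
Op 4: conn=29 S1=21 S2=21 S3=14 S4=33 blocked=[]
Op 5: conn=29 S1=21 S2=21 S3=31 S4=33 blocked=[]
Op 6: conn=29 S1=21 S2=45 S3=31 S4=33 blocked=[]
Op 7: conn=11 S1=21 S2=45 S3=13 S4=33 blocked=[]
Op 8: conn=41 S1=21 S2=45 S3=13 S4=33 blocked=[]
Op 9: conn=21 S1=21 S2=45 S3=-7 S4=33 blocked=[3]
Op 10: conn=14 S1=21 S2=45 S3=-14 S4=33 blocked=[3]
Op 11: conn=14 S1=21 S2=45 S3=9 S4=33 blocked=[]
Op 12: conn=0 S1=7 S2=45 S3=9 S4=33 blocked=[1, 2, 3, 4]
Op 13: conn=-19 S1=7 S2=45 S3=-10 S4=33 blocked=[1, 2, 3, 4]
Op 14: conn=-37 S1=7 S2=45 S3=-28 S4=33 blocked=[1, 2, 3, 4]

Answer: -37 7 45 -28 33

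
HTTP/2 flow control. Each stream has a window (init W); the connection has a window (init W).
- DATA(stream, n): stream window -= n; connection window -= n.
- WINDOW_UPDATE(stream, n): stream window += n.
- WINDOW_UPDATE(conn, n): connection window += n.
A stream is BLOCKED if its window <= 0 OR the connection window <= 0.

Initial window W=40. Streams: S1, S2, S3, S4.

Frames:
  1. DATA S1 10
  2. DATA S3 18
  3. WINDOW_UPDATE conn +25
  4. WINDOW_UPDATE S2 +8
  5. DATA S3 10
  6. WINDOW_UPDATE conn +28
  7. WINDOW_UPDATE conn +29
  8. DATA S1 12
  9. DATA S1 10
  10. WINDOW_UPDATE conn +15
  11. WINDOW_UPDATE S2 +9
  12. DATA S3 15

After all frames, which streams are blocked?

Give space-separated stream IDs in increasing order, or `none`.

Op 1: conn=30 S1=30 S2=40 S3=40 S4=40 blocked=[]
Op 2: conn=12 S1=30 S2=40 S3=22 S4=40 blocked=[]
Op 3: conn=37 S1=30 S2=40 S3=22 S4=40 blocked=[]
Op 4: conn=37 S1=30 S2=48 S3=22 S4=40 blocked=[]
Op 5: conn=27 S1=30 S2=48 S3=12 S4=40 blocked=[]
Op 6: conn=55 S1=30 S2=48 S3=12 S4=40 blocked=[]
Op 7: conn=84 S1=30 S2=48 S3=12 S4=40 blocked=[]
Op 8: conn=72 S1=18 S2=48 S3=12 S4=40 blocked=[]
Op 9: conn=62 S1=8 S2=48 S3=12 S4=40 blocked=[]
Op 10: conn=77 S1=8 S2=48 S3=12 S4=40 blocked=[]
Op 11: conn=77 S1=8 S2=57 S3=12 S4=40 blocked=[]
Op 12: conn=62 S1=8 S2=57 S3=-3 S4=40 blocked=[3]

Answer: S3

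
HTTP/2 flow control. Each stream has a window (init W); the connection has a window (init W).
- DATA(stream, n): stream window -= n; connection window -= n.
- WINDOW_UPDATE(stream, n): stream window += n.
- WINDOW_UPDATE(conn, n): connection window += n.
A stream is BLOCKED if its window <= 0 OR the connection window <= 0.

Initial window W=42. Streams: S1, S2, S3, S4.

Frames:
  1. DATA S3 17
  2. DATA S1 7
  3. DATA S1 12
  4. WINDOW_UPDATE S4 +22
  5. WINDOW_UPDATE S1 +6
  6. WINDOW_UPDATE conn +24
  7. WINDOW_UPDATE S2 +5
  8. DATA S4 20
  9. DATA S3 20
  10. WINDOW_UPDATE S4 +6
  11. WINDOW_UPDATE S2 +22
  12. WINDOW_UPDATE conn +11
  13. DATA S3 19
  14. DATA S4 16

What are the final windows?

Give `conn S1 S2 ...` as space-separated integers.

Answer: -34 29 69 -14 34

Derivation:
Op 1: conn=25 S1=42 S2=42 S3=25 S4=42 blocked=[]
Op 2: conn=18 S1=35 S2=42 S3=25 S4=42 blocked=[]
Op 3: conn=6 S1=23 S2=42 S3=25 S4=42 blocked=[]
Op 4: conn=6 S1=23 S2=42 S3=25 S4=64 blocked=[]
Op 5: conn=6 S1=29 S2=42 S3=25 S4=64 blocked=[]
Op 6: conn=30 S1=29 S2=42 S3=25 S4=64 blocked=[]
Op 7: conn=30 S1=29 S2=47 S3=25 S4=64 blocked=[]
Op 8: conn=10 S1=29 S2=47 S3=25 S4=44 blocked=[]
Op 9: conn=-10 S1=29 S2=47 S3=5 S4=44 blocked=[1, 2, 3, 4]
Op 10: conn=-10 S1=29 S2=47 S3=5 S4=50 blocked=[1, 2, 3, 4]
Op 11: conn=-10 S1=29 S2=69 S3=5 S4=50 blocked=[1, 2, 3, 4]
Op 12: conn=1 S1=29 S2=69 S3=5 S4=50 blocked=[]
Op 13: conn=-18 S1=29 S2=69 S3=-14 S4=50 blocked=[1, 2, 3, 4]
Op 14: conn=-34 S1=29 S2=69 S3=-14 S4=34 blocked=[1, 2, 3, 4]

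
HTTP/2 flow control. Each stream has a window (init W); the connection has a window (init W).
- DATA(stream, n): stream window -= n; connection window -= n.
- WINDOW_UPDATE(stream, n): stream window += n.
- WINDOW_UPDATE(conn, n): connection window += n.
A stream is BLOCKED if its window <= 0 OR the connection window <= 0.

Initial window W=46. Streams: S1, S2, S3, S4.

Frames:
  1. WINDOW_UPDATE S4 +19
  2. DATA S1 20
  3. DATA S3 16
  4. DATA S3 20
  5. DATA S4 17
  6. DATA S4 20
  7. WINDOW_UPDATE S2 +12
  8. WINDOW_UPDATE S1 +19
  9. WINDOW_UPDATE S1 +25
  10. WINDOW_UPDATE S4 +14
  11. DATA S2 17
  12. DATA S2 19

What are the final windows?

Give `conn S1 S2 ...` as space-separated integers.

Answer: -83 70 22 10 42

Derivation:
Op 1: conn=46 S1=46 S2=46 S3=46 S4=65 blocked=[]
Op 2: conn=26 S1=26 S2=46 S3=46 S4=65 blocked=[]
Op 3: conn=10 S1=26 S2=46 S3=30 S4=65 blocked=[]
Op 4: conn=-10 S1=26 S2=46 S3=10 S4=65 blocked=[1, 2, 3, 4]
Op 5: conn=-27 S1=26 S2=46 S3=10 S4=48 blocked=[1, 2, 3, 4]
Op 6: conn=-47 S1=26 S2=46 S3=10 S4=28 blocked=[1, 2, 3, 4]
Op 7: conn=-47 S1=26 S2=58 S3=10 S4=28 blocked=[1, 2, 3, 4]
Op 8: conn=-47 S1=45 S2=58 S3=10 S4=28 blocked=[1, 2, 3, 4]
Op 9: conn=-47 S1=70 S2=58 S3=10 S4=28 blocked=[1, 2, 3, 4]
Op 10: conn=-47 S1=70 S2=58 S3=10 S4=42 blocked=[1, 2, 3, 4]
Op 11: conn=-64 S1=70 S2=41 S3=10 S4=42 blocked=[1, 2, 3, 4]
Op 12: conn=-83 S1=70 S2=22 S3=10 S4=42 blocked=[1, 2, 3, 4]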